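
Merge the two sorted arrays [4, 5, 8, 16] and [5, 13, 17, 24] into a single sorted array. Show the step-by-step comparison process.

Merging process:

Compare 4 vs 5: take 4 from left. Merged: [4]
Compare 5 vs 5: take 5 from left. Merged: [4, 5]
Compare 8 vs 5: take 5 from right. Merged: [4, 5, 5]
Compare 8 vs 13: take 8 from left. Merged: [4, 5, 5, 8]
Compare 16 vs 13: take 13 from right. Merged: [4, 5, 5, 8, 13]
Compare 16 vs 17: take 16 from left. Merged: [4, 5, 5, 8, 13, 16]
Append remaining from right: [17, 24]. Merged: [4, 5, 5, 8, 13, 16, 17, 24]

Final merged array: [4, 5, 5, 8, 13, 16, 17, 24]
Total comparisons: 6

The merged array is [4, 5, 5, 8, 13, 16, 17, 24], requiring 6 comparisons. The merge step runs in O(n) time where n is the total number of elements.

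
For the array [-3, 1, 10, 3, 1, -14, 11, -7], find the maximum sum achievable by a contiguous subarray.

Using Kadane's algorithm on [-3, 1, 10, 3, 1, -14, 11, -7]:

Scanning through the array:
Position 1 (value 1): max_ending_here = 1, max_so_far = 1
Position 2 (value 10): max_ending_here = 11, max_so_far = 11
Position 3 (value 3): max_ending_here = 14, max_so_far = 14
Position 4 (value 1): max_ending_here = 15, max_so_far = 15
Position 5 (value -14): max_ending_here = 1, max_so_far = 15
Position 6 (value 11): max_ending_here = 12, max_so_far = 15
Position 7 (value -7): max_ending_here = 5, max_so_far = 15

Maximum subarray: [1, 10, 3, 1]
Maximum sum: 15

The maximum subarray is [1, 10, 3, 1] with sum 15. This subarray runs from index 1 to index 4.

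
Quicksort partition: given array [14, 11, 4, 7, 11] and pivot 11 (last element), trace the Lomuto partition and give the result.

Lomuto partition with pivot = 11:

Initial array: [14, 11, 4, 7, 11]

arr[0]=14 > 11: no swap
arr[1]=11 <= 11: swap with position 0, array becomes [11, 14, 4, 7, 11]
arr[2]=4 <= 11: swap with position 1, array becomes [11, 4, 14, 7, 11]
arr[3]=7 <= 11: swap with position 2, array becomes [11, 4, 7, 14, 11]

Place pivot at position 3: [11, 4, 7, 11, 14]
Pivot position: 3

After partitioning with pivot 11, the array becomes [11, 4, 7, 11, 14]. The pivot is placed at index 3. All elements to the left of the pivot are <= 11, and all elements to the right are > 11.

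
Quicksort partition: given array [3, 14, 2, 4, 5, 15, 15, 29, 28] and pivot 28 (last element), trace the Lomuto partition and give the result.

Lomuto partition with pivot = 28:

Initial array: [3, 14, 2, 4, 5, 15, 15, 29, 28]

arr[0]=3 <= 28: swap with position 0, array becomes [3, 14, 2, 4, 5, 15, 15, 29, 28]
arr[1]=14 <= 28: swap with position 1, array becomes [3, 14, 2, 4, 5, 15, 15, 29, 28]
arr[2]=2 <= 28: swap with position 2, array becomes [3, 14, 2, 4, 5, 15, 15, 29, 28]
arr[3]=4 <= 28: swap with position 3, array becomes [3, 14, 2, 4, 5, 15, 15, 29, 28]
arr[4]=5 <= 28: swap with position 4, array becomes [3, 14, 2, 4, 5, 15, 15, 29, 28]
arr[5]=15 <= 28: swap with position 5, array becomes [3, 14, 2, 4, 5, 15, 15, 29, 28]
arr[6]=15 <= 28: swap with position 6, array becomes [3, 14, 2, 4, 5, 15, 15, 29, 28]
arr[7]=29 > 28: no swap

Place pivot at position 7: [3, 14, 2, 4, 5, 15, 15, 28, 29]
Pivot position: 7

After partitioning with pivot 28, the array becomes [3, 14, 2, 4, 5, 15, 15, 28, 29]. The pivot is placed at index 7. All elements to the left of the pivot are <= 28, and all elements to the right are > 28.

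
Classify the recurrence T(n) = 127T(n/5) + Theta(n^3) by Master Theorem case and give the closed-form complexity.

Master Theorem for T(n) = 127T(n/5) + O(n^3):

a = 127, b = 5, c = 3
log_b(a) = log_5(127) = 3.0099

Case 1: c = 3 < log_5(127) = 3.0099
T(n) = O(n^(log_5 127))

For T(n) = 127T(n/5) + O(n^3): log_5(127) = 3.0099. This is Case 1 of the Master Theorem (c < log_b(a), work dominated by leaves), giving O(n^(log_5 127)).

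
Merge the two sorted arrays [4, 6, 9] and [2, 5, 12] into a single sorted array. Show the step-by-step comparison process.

Merging process:

Compare 4 vs 2: take 2 from right. Merged: [2]
Compare 4 vs 5: take 4 from left. Merged: [2, 4]
Compare 6 vs 5: take 5 from right. Merged: [2, 4, 5]
Compare 6 vs 12: take 6 from left. Merged: [2, 4, 5, 6]
Compare 9 vs 12: take 9 from left. Merged: [2, 4, 5, 6, 9]
Append remaining from right: [12]. Merged: [2, 4, 5, 6, 9, 12]

Final merged array: [2, 4, 5, 6, 9, 12]
Total comparisons: 5

The merged array is [2, 4, 5, 6, 9, 12], requiring 5 comparisons. The merge step runs in O(n) time where n is the total number of elements.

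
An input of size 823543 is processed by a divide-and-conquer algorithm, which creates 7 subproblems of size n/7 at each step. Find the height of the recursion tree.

For divide and conquer with division factor 7:

Problem sizes at each level:
Level 0: 823543
Level 1: 117649
Level 2: 16807
Level 3: 2401
Level 4: 343
Level 5: 49
Level 6: 7
Level 7: 1

The root is level 0 and the size-1 base case is level 7 (the tree spans levels 0 through 7, i.e. 8 levels counting the root), so the depth is the number of divisions: log_7(823543) = 7

The recursion tree depth is log_7(823543) = 7. At each level, the problem size is divided by 7, so it takes 7 divisions to reduce to a base case of size 1. The algorithm makes 7 recursive calls at each level.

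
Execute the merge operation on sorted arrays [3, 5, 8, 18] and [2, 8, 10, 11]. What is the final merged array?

Merging process:

Compare 3 vs 2: take 2 from right. Merged: [2]
Compare 3 vs 8: take 3 from left. Merged: [2, 3]
Compare 5 vs 8: take 5 from left. Merged: [2, 3, 5]
Compare 8 vs 8: take 8 from left. Merged: [2, 3, 5, 8]
Compare 18 vs 8: take 8 from right. Merged: [2, 3, 5, 8, 8]
Compare 18 vs 10: take 10 from right. Merged: [2, 3, 5, 8, 8, 10]
Compare 18 vs 11: take 11 from right. Merged: [2, 3, 5, 8, 8, 10, 11]
Append remaining from left: [18]. Merged: [2, 3, 5, 8, 8, 10, 11, 18]

Final merged array: [2, 3, 5, 8, 8, 10, 11, 18]
Total comparisons: 7

The merged array is [2, 3, 5, 8, 8, 10, 11, 18], requiring 7 comparisons. The merge step runs in O(n) time where n is the total number of elements.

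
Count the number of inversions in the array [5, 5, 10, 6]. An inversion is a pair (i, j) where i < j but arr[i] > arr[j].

Finding inversions in [5, 5, 10, 6]:

(2, 3): arr[2]=10 > arr[3]=6

Total inversions: 1

The array has 1 inversion(s): (2,3). Each pair (i,j) satisfies i < j and arr[i] > arr[j].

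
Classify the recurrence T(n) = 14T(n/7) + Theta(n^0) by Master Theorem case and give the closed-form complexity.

Master Theorem for T(n) = 14T(n/7) + O(n^0):

a = 14, b = 7, c = 0
log_b(a) = log_7(14) = 1.3562

Case 1: c = 0 < log_7(14) = 1.3562
T(n) = O(n^(log_7 14))

For T(n) = 14T(n/7) + O(n^0): log_7(14) = 1.3562. This is Case 1 of the Master Theorem (c < log_b(a), work dominated by leaves), giving O(n^(log_7 14)).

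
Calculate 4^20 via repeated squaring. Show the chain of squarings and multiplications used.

Computing 4^20 by squaring (build up from 4^1; each line after the first costs one multiplication):

4^1 = 4
4^2 = (4^1)^2 = 4^2 = 16
4^4 = (4^2)^2 = 16^2 = 256
4^5 = 4 * 4^4 = 4 * 256 = 1024
4^10 = (4^5)^2 = 1024^2 = 1048576
4^20 = (4^10)^2 = 1048576^2 = 1099511627776

Result: 1099511627776
Multiplications needed: 5 (5 lines after 4^1)

4^20 = 1099511627776. Using exponentiation by squaring, this requires 5 multiplications. The key idea: if the exponent is even, square the half-power; if odd, multiply by the base once.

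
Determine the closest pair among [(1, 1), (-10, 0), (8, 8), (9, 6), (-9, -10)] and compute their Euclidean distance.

Computing all pairwise distances among 5 points:

d((1, 1), (-10, 0)) = 11.0454
d((1, 1), (8, 8)) = 9.8995
d((1, 1), (9, 6)) = 9.434
d((1, 1), (-9, -10)) = 14.8661
d((-10, 0), (8, 8)) = 19.6977
d((-10, 0), (9, 6)) = 19.9249
d((-10, 0), (-9, -10)) = 10.0499
d((8, 8), (9, 6)) = 2.2361 <-- minimum
d((8, 8), (-9, -10)) = 24.7588
d((9, 6), (-9, -10)) = 24.0832

Closest pair: (8, 8) and (9, 6) with distance 2.2361

The closest pair is (8, 8) and (9, 6) with Euclidean distance 2.2361. For 5 points, brute-force pairwise comparison is shown above. For large n, the divide-and-conquer algorithm (sort by x, recurse on halves, check the dividing strip) achieves O(n log n).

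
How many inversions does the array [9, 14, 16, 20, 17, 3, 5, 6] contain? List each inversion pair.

Finding inversions in [9, 14, 16, 20, 17, 3, 5, 6]:

(0, 5): arr[0]=9 > arr[5]=3
(0, 6): arr[0]=9 > arr[6]=5
(0, 7): arr[0]=9 > arr[7]=6
(1, 5): arr[1]=14 > arr[5]=3
(1, 6): arr[1]=14 > arr[6]=5
(1, 7): arr[1]=14 > arr[7]=6
(2, 5): arr[2]=16 > arr[5]=3
(2, 6): arr[2]=16 > arr[6]=5
(2, 7): arr[2]=16 > arr[7]=6
(3, 4): arr[3]=20 > arr[4]=17
(3, 5): arr[3]=20 > arr[5]=3
(3, 6): arr[3]=20 > arr[6]=5
(3, 7): arr[3]=20 > arr[7]=6
(4, 5): arr[4]=17 > arr[5]=3
(4, 6): arr[4]=17 > arr[6]=5
(4, 7): arr[4]=17 > arr[7]=6

Total inversions: 16

The array has 16 inversion(s): (0,5), (0,6), (0,7), (1,5), (1,6), (1,7), (2,5), (2,6), (2,7), (3,4), (3,5), (3,6), (3,7), (4,5), (4,6), (4,7). Each pair (i,j) satisfies i < j and arr[i] > arr[j].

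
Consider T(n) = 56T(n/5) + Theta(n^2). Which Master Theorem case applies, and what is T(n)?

Master Theorem for T(n) = 56T(n/5) + O(n^2):

a = 56, b = 5, c = 2
log_b(a) = log_5(56) = 2.5011

Case 1: c = 2 < log_5(56) = 2.5011
T(n) = O(n^(log_5 56))

For T(n) = 56T(n/5) + O(n^2): log_5(56) = 2.5011. This is Case 1 of the Master Theorem (c < log_b(a), work dominated by leaves), giving O(n^(log_5 56)).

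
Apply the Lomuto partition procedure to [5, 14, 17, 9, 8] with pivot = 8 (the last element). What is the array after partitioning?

Lomuto partition with pivot = 8:

Initial array: [5, 14, 17, 9, 8]

arr[0]=5 <= 8: swap with position 0, array becomes [5, 14, 17, 9, 8]
arr[1]=14 > 8: no swap
arr[2]=17 > 8: no swap
arr[3]=9 > 8: no swap

Place pivot at position 1: [5, 8, 17, 9, 14]
Pivot position: 1

After partitioning with pivot 8, the array becomes [5, 8, 17, 9, 14]. The pivot is placed at index 1. All elements to the left of the pivot are <= 8, and all elements to the right are > 8.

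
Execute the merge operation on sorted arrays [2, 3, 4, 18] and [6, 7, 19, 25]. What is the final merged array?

Merging process:

Compare 2 vs 6: take 2 from left. Merged: [2]
Compare 3 vs 6: take 3 from left. Merged: [2, 3]
Compare 4 vs 6: take 4 from left. Merged: [2, 3, 4]
Compare 18 vs 6: take 6 from right. Merged: [2, 3, 4, 6]
Compare 18 vs 7: take 7 from right. Merged: [2, 3, 4, 6, 7]
Compare 18 vs 19: take 18 from left. Merged: [2, 3, 4, 6, 7, 18]
Append remaining from right: [19, 25]. Merged: [2, 3, 4, 6, 7, 18, 19, 25]

Final merged array: [2, 3, 4, 6, 7, 18, 19, 25]
Total comparisons: 6

The merged array is [2, 3, 4, 6, 7, 18, 19, 25], requiring 6 comparisons. The merge step runs in O(n) time where n is the total number of elements.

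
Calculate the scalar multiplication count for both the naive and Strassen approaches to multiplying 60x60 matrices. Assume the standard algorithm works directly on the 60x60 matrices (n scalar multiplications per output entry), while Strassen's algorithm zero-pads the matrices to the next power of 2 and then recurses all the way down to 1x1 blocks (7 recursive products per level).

Matrix multiplication for 60x60 matrices:

Strassen's algorithm requires power-of-2 dimensions. Pad 60x60 to 64x64 (next power of 2).

Standard algorithm: 60^3 = 216000 multiplications
Strassen's algorithm: 7^(log2(64)) = 7^6 = 117649 multiplications
Savings: 216000 - 117649 = 98351 multiplications

Standard: 216000 multiplications (60^3). Strassen: 117649 multiplications (7^6, after padding to 64x64). Strassen reduces 8 recursive multiplications to 7 at each level.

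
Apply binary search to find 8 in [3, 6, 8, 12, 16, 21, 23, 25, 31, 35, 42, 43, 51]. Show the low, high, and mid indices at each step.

Binary search for 8 in [3, 6, 8, 12, 16, 21, 23, 25, 31, 35, 42, 43, 51]:

lo=0, hi=12, mid=6, arr[mid]=23 -> 23 > 8, search left half
lo=0, hi=5, mid=2, arr[mid]=8 -> Found target at index 2!

Binary search finds 8 at index 2 after 2 comparisons. The search repeatedly halves the search space by comparing with the middle element.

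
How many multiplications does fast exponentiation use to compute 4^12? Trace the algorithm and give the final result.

Computing 4^12 by squaring (build up from 4^1; each line after the first costs one multiplication):

4^1 = 4
4^2 = (4^1)^2 = 4^2 = 16
4^3 = 4 * 4^2 = 4 * 16 = 64
4^6 = (4^3)^2 = 64^2 = 4096
4^12 = (4^6)^2 = 4096^2 = 16777216

Result: 16777216
Multiplications needed: 4 (4 lines after 4^1)

4^12 = 16777216. Using exponentiation by squaring, this requires 4 multiplications. The key idea: if the exponent is even, square the half-power; if odd, multiply by the base once.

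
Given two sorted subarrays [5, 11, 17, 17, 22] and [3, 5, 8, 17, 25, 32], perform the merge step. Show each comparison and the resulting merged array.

Merging process:

Compare 5 vs 3: take 3 from right. Merged: [3]
Compare 5 vs 5: take 5 from left. Merged: [3, 5]
Compare 11 vs 5: take 5 from right. Merged: [3, 5, 5]
Compare 11 vs 8: take 8 from right. Merged: [3, 5, 5, 8]
Compare 11 vs 17: take 11 from left. Merged: [3, 5, 5, 8, 11]
Compare 17 vs 17: take 17 from left. Merged: [3, 5, 5, 8, 11, 17]
Compare 17 vs 17: take 17 from left. Merged: [3, 5, 5, 8, 11, 17, 17]
Compare 22 vs 17: take 17 from right. Merged: [3, 5, 5, 8, 11, 17, 17, 17]
Compare 22 vs 25: take 22 from left. Merged: [3, 5, 5, 8, 11, 17, 17, 17, 22]
Append remaining from right: [25, 32]. Merged: [3, 5, 5, 8, 11, 17, 17, 17, 22, 25, 32]

Final merged array: [3, 5, 5, 8, 11, 17, 17, 17, 22, 25, 32]
Total comparisons: 9

The merged array is [3, 5, 5, 8, 11, 17, 17, 17, 22, 25, 32], requiring 9 comparisons. The merge step runs in O(n) time where n is the total number of elements.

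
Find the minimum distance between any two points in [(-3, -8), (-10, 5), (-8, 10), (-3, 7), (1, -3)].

Computing all pairwise distances among 5 points:

d((-3, -8), (-10, 5)) = 14.7648
d((-3, -8), (-8, 10)) = 18.6815
d((-3, -8), (-3, 7)) = 15.0
d((-3, -8), (1, -3)) = 6.4031
d((-10, 5), (-8, 10)) = 5.3852 <-- minimum
d((-10, 5), (-3, 7)) = 7.2801
d((-10, 5), (1, -3)) = 13.6015
d((-8, 10), (-3, 7)) = 5.831
d((-8, 10), (1, -3)) = 15.8114
d((-3, 7), (1, -3)) = 10.7703

Closest pair: (-10, 5) and (-8, 10) with distance 5.3852

The closest pair is (-10, 5) and (-8, 10) with Euclidean distance 5.3852. For 5 points, brute-force pairwise comparison is shown above. For large n, the divide-and-conquer algorithm (sort by x, recurse on halves, check the dividing strip) achieves O(n log n).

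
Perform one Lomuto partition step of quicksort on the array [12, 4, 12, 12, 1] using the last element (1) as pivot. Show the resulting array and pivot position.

Lomuto partition with pivot = 1:

Initial array: [12, 4, 12, 12, 1]

arr[0]=12 > 1: no swap
arr[1]=4 > 1: no swap
arr[2]=12 > 1: no swap
arr[3]=12 > 1: no swap

Place pivot at position 0: [1, 4, 12, 12, 12]
Pivot position: 0

After partitioning with pivot 1, the array becomes [1, 4, 12, 12, 12]. The pivot is placed at index 0. All elements to the left of the pivot are <= 1, and all elements to the right are > 1.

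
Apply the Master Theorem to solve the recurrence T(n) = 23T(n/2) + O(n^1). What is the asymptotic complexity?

Master Theorem for T(n) = 23T(n/2) + O(n^1):

a = 23, b = 2, c = 1
log_b(a) = log_2(23) = 4.5236

Case 1: c = 1 < log_2(23) = 4.5236
T(n) = O(n^(log_2 23))

For T(n) = 23T(n/2) + O(n^1): log_2(23) = 4.5236. This is Case 1 of the Master Theorem (c < log_b(a), work dominated by leaves), giving O(n^(log_2 23)).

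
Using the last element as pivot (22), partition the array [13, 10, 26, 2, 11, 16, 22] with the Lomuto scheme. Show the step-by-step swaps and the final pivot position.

Lomuto partition with pivot = 22:

Initial array: [13, 10, 26, 2, 11, 16, 22]

arr[0]=13 <= 22: swap with position 0, array becomes [13, 10, 26, 2, 11, 16, 22]
arr[1]=10 <= 22: swap with position 1, array becomes [13, 10, 26, 2, 11, 16, 22]
arr[2]=26 > 22: no swap
arr[3]=2 <= 22: swap with position 2, array becomes [13, 10, 2, 26, 11, 16, 22]
arr[4]=11 <= 22: swap with position 3, array becomes [13, 10, 2, 11, 26, 16, 22]
arr[5]=16 <= 22: swap with position 4, array becomes [13, 10, 2, 11, 16, 26, 22]

Place pivot at position 5: [13, 10, 2, 11, 16, 22, 26]
Pivot position: 5

After partitioning with pivot 22, the array becomes [13, 10, 2, 11, 16, 22, 26]. The pivot is placed at index 5. All elements to the left of the pivot are <= 22, and all elements to the right are > 22.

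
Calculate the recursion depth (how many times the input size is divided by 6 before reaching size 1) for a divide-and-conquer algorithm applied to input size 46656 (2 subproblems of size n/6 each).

For divide and conquer with division factor 6:

Problem sizes at each level:
Level 0: 46656
Level 1: 7776
Level 2: 1296
Level 3: 216
Level 4: 36
Level 5: 6
Level 6: 1

The root is level 0 and the size-1 base case is level 6 (the tree spans levels 0 through 6, i.e. 7 levels counting the root), so the depth is the number of divisions: log_6(46656) = 6

The recursion tree depth is log_6(46656) = 6. At each level, the problem size is divided by 6, so it takes 6 divisions to reduce to a base case of size 1. The algorithm makes 2 recursive calls at each level.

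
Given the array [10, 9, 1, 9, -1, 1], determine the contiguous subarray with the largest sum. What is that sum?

Using Kadane's algorithm on [10, 9, 1, 9, -1, 1]:

Scanning through the array:
Position 1 (value 9): max_ending_here = 19, max_so_far = 19
Position 2 (value 1): max_ending_here = 20, max_so_far = 20
Position 3 (value 9): max_ending_here = 29, max_so_far = 29
Position 4 (value -1): max_ending_here = 28, max_so_far = 29
Position 5 (value 1): max_ending_here = 29, max_so_far = 29

Maximum subarray: [10, 9, 1, 9]
Maximum sum: 29

The maximum subarray is [10, 9, 1, 9] with sum 29. This subarray runs from index 0 to index 3.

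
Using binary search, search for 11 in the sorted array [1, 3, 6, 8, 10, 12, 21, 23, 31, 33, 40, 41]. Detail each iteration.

Binary search for 11 in [1, 3, 6, 8, 10, 12, 21, 23, 31, 33, 40, 41]:

lo=0, hi=11, mid=5, arr[mid]=12 -> 12 > 11, search left half
lo=0, hi=4, mid=2, arr[mid]=6 -> 6 < 11, search right half
lo=3, hi=4, mid=3, arr[mid]=8 -> 8 < 11, search right half
lo=4, hi=4, mid=4, arr[mid]=10 -> 10 < 11, search right half
lo=5 > hi=4, target 11 not found

Binary search determines that 11 is not in the array after 4 comparisons. The search space was exhausted without finding the target.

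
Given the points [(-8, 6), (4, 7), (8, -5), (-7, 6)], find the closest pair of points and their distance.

Computing all pairwise distances among 4 points:

d((-8, 6), (4, 7)) = 12.0416
d((-8, 6), (8, -5)) = 19.4165
d((-8, 6), (-7, 6)) = 1.0 <-- minimum
d((4, 7), (8, -5)) = 12.6491
d((4, 7), (-7, 6)) = 11.0454
d((8, -5), (-7, 6)) = 18.6011

Closest pair: (-8, 6) and (-7, 6) with distance 1.0

The closest pair is (-8, 6) and (-7, 6) with Euclidean distance 1.0. For 4 points, brute-force pairwise comparison is shown above. For large n, the divide-and-conquer algorithm (sort by x, recurse on halves, check the dividing strip) achieves O(n log n).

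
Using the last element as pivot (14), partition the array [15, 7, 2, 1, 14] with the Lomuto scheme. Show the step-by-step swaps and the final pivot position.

Lomuto partition with pivot = 14:

Initial array: [15, 7, 2, 1, 14]

arr[0]=15 > 14: no swap
arr[1]=7 <= 14: swap with position 0, array becomes [7, 15, 2, 1, 14]
arr[2]=2 <= 14: swap with position 1, array becomes [7, 2, 15, 1, 14]
arr[3]=1 <= 14: swap with position 2, array becomes [7, 2, 1, 15, 14]

Place pivot at position 3: [7, 2, 1, 14, 15]
Pivot position: 3

After partitioning with pivot 14, the array becomes [7, 2, 1, 14, 15]. The pivot is placed at index 3. All elements to the left of the pivot are <= 14, and all elements to the right are > 14.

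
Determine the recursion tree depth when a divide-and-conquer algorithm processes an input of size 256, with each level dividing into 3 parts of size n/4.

For divide and conquer with division factor 4:

Problem sizes at each level:
Level 0: 256
Level 1: 64
Level 2: 16
Level 3: 4
Level 4: 1

The root is level 0 and the size-1 base case is level 4 (the tree spans levels 0 through 4, i.e. 5 levels counting the root), so the depth is the number of divisions: log_4(256) = 4

The recursion tree depth is log_4(256) = 4. At each level, the problem size is divided by 4, so it takes 4 divisions to reduce to a base case of size 1. The algorithm makes 3 recursive calls at each level.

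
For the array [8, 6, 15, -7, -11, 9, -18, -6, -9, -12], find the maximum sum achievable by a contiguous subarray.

Using Kadane's algorithm on [8, 6, 15, -7, -11, 9, -18, -6, -9, -12]:

Scanning through the array:
Position 1 (value 6): max_ending_here = 14, max_so_far = 14
Position 2 (value 15): max_ending_here = 29, max_so_far = 29
Position 3 (value -7): max_ending_here = 22, max_so_far = 29
Position 4 (value -11): max_ending_here = 11, max_so_far = 29
Position 5 (value 9): max_ending_here = 20, max_so_far = 29
Position 6 (value -18): max_ending_here = 2, max_so_far = 29
Position 7 (value -6): max_ending_here = -4, max_so_far = 29
Position 8 (value -9): max_ending_here = -9, max_so_far = 29
Position 9 (value -12): max_ending_here = -12, max_so_far = 29

Maximum subarray: [8, 6, 15]
Maximum sum: 29

The maximum subarray is [8, 6, 15] with sum 29. This subarray runs from index 0 to index 2.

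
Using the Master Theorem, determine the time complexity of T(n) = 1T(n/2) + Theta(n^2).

Master Theorem for T(n) = 1T(n/2) + O(n^2):

a = 1, b = 2, c = 2
log_b(a) = log_2(1) = 0.0000

Case 3: c = 2 > log_2(1) = 0.0000
T(n) = O(n^2) = O(n^2)

For T(n) = 1T(n/2) + O(n^2): log_2(1) = 0.0000. This is Case 3 of the Master Theorem (c > log_b(a), work dominated by root), giving O(n^2).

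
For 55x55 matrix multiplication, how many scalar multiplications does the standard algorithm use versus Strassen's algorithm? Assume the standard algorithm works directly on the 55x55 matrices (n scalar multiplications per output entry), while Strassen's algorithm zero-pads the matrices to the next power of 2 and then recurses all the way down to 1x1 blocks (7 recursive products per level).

Matrix multiplication for 55x55 matrices:

Strassen's algorithm requires power-of-2 dimensions. Pad 55x55 to 64x64 (next power of 2).

Standard algorithm: 55^3 = 166375 multiplications
Strassen's algorithm: 7^(log2(64)) = 7^6 = 117649 multiplications
Savings: 166375 - 117649 = 48726 multiplications

Standard: 166375 multiplications (55^3). Strassen: 117649 multiplications (7^6, after padding to 64x64). Strassen reduces 8 recursive multiplications to 7 at each level.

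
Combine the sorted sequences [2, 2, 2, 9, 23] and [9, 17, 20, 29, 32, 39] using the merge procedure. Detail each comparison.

Merging process:

Compare 2 vs 9: take 2 from left. Merged: [2]
Compare 2 vs 9: take 2 from left. Merged: [2, 2]
Compare 2 vs 9: take 2 from left. Merged: [2, 2, 2]
Compare 9 vs 9: take 9 from left. Merged: [2, 2, 2, 9]
Compare 23 vs 9: take 9 from right. Merged: [2, 2, 2, 9, 9]
Compare 23 vs 17: take 17 from right. Merged: [2, 2, 2, 9, 9, 17]
Compare 23 vs 20: take 20 from right. Merged: [2, 2, 2, 9, 9, 17, 20]
Compare 23 vs 29: take 23 from left. Merged: [2, 2, 2, 9, 9, 17, 20, 23]
Append remaining from right: [29, 32, 39]. Merged: [2, 2, 2, 9, 9, 17, 20, 23, 29, 32, 39]

Final merged array: [2, 2, 2, 9, 9, 17, 20, 23, 29, 32, 39]
Total comparisons: 8

The merged array is [2, 2, 2, 9, 9, 17, 20, 23, 29, 32, 39], requiring 8 comparisons. The merge step runs in O(n) time where n is the total number of elements.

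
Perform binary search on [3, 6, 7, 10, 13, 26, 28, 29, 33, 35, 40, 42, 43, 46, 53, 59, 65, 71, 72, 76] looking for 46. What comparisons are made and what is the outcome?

Binary search for 46 in [3, 6, 7, 10, 13, 26, 28, 29, 33, 35, 40, 42, 43, 46, 53, 59, 65, 71, 72, 76]:

lo=0, hi=19, mid=9, arr[mid]=35 -> 35 < 46, search right half
lo=10, hi=19, mid=14, arr[mid]=53 -> 53 > 46, search left half
lo=10, hi=13, mid=11, arr[mid]=42 -> 42 < 46, search right half
lo=12, hi=13, mid=12, arr[mid]=43 -> 43 < 46, search right half
lo=13, hi=13, mid=13, arr[mid]=46 -> Found target at index 13!

Binary search finds 46 at index 13 after 5 comparisons. The search repeatedly halves the search space by comparing with the middle element.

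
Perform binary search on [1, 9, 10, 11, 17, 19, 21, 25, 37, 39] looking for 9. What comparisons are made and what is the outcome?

Binary search for 9 in [1, 9, 10, 11, 17, 19, 21, 25, 37, 39]:

lo=0, hi=9, mid=4, arr[mid]=17 -> 17 > 9, search left half
lo=0, hi=3, mid=1, arr[mid]=9 -> Found target at index 1!

Binary search finds 9 at index 1 after 2 comparisons. The search repeatedly halves the search space by comparing with the middle element.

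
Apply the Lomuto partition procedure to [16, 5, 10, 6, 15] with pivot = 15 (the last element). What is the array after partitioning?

Lomuto partition with pivot = 15:

Initial array: [16, 5, 10, 6, 15]

arr[0]=16 > 15: no swap
arr[1]=5 <= 15: swap with position 0, array becomes [5, 16, 10, 6, 15]
arr[2]=10 <= 15: swap with position 1, array becomes [5, 10, 16, 6, 15]
arr[3]=6 <= 15: swap with position 2, array becomes [5, 10, 6, 16, 15]

Place pivot at position 3: [5, 10, 6, 15, 16]
Pivot position: 3

After partitioning with pivot 15, the array becomes [5, 10, 6, 15, 16]. The pivot is placed at index 3. All elements to the left of the pivot are <= 15, and all elements to the right are > 15.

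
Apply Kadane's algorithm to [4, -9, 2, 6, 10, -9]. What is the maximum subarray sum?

Using Kadane's algorithm on [4, -9, 2, 6, 10, -9]:

Scanning through the array:
Position 1 (value -9): max_ending_here = -5, max_so_far = 4
Position 2 (value 2): max_ending_here = 2, max_so_far = 4
Position 3 (value 6): max_ending_here = 8, max_so_far = 8
Position 4 (value 10): max_ending_here = 18, max_so_far = 18
Position 5 (value -9): max_ending_here = 9, max_so_far = 18

Maximum subarray: [2, 6, 10]
Maximum sum: 18

The maximum subarray is [2, 6, 10] with sum 18. This subarray runs from index 2 to index 4.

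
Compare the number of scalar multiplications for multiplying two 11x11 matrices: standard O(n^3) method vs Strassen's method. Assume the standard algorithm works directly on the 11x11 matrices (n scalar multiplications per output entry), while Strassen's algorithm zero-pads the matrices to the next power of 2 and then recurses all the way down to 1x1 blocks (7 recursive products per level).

Matrix multiplication for 11x11 matrices:

Strassen's algorithm requires power-of-2 dimensions. Pad 11x11 to 16x16 (next power of 2).

Standard algorithm: 11^3 = 1331 multiplications
Strassen's algorithm: 7^(log2(16)) = 7^4 = 2401 multiplications
Difference: 1331 - 2401 = -1070 (Strassen uses MORE here due to padding overhead — for small or just-over-power-of-2 n, padding can outweigh the per-level savings)

Standard: 1331 multiplications (11^3). Strassen: 2401 multiplications (7^4, after padding to 16x16). Strassen reduces 8 recursive multiplications to 7 at each level.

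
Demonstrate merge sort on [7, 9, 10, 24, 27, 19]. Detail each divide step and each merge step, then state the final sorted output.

Merge sort trace:

Split: [7, 9, 10, 24, 27, 19] -> [7, 9, 10] and [24, 27, 19]
  Split: [7, 9, 10] -> [7] and [9, 10]
    Split: [9, 10] -> [9] and [10]
    Merge: [9] + [10] -> [9, 10]
  Merge: [7] + [9, 10] -> [7, 9, 10]
  Split: [24, 27, 19] -> [24] and [27, 19]
    Split: [27, 19] -> [27] and [19]
    Merge: [27] + [19] -> [19, 27]
  Merge: [24] + [19, 27] -> [19, 24, 27]
Merge: [7, 9, 10] + [19, 24, 27] -> [7, 9, 10, 19, 24, 27]

Final sorted array: [7, 9, 10, 19, 24, 27]

The merge sort proceeds by recursively splitting the array and merging sorted halves.
After all merges, the sorted array is [7, 9, 10, 19, 24, 27].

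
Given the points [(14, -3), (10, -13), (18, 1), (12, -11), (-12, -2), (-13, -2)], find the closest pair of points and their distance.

Computing all pairwise distances among 6 points:

d((14, -3), (10, -13)) = 10.7703
d((14, -3), (18, 1)) = 5.6569
d((14, -3), (12, -11)) = 8.2462
d((14, -3), (-12, -2)) = 26.0192
d((14, -3), (-13, -2)) = 27.0185
d((10, -13), (18, 1)) = 16.1245
d((10, -13), (12, -11)) = 2.8284
d((10, -13), (-12, -2)) = 24.5967
d((10, -13), (-13, -2)) = 25.4951
d((18, 1), (12, -11)) = 13.4164
d((18, 1), (-12, -2)) = 30.1496
d((18, 1), (-13, -2)) = 31.1448
d((12, -11), (-12, -2)) = 25.632
d((12, -11), (-13, -2)) = 26.5707
d((-12, -2), (-13, -2)) = 1.0 <-- minimum

Closest pair: (-12, -2) and (-13, -2) with distance 1.0

The closest pair is (-12, -2) and (-13, -2) with Euclidean distance 1.0. For 6 points, brute-force pairwise comparison is shown above. For large n, the divide-and-conquer algorithm (sort by x, recurse on halves, check the dividing strip) achieves O(n log n).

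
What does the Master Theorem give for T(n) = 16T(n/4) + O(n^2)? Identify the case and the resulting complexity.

Master Theorem for T(n) = 16T(n/4) + O(n^2):

a = 16, b = 4, c = 2
log_b(a) = log_4(16) = 2.0000

Case 2: c = 2 = log_4(16) = 2.0000
T(n) = O(n^2 log n) = O(n^2 log n)

For T(n) = 16T(n/4) + O(n^2): log_4(16) = 2.0000. This is Case 2 of the Master Theorem (c = log_b(a), equal work at all levels), giving O(n^2 log n).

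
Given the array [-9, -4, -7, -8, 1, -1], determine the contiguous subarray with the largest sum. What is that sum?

Using Kadane's algorithm on [-9, -4, -7, -8, 1, -1]:

Scanning through the array:
Position 1 (value -4): max_ending_here = -4, max_so_far = -4
Position 2 (value -7): max_ending_here = -7, max_so_far = -4
Position 3 (value -8): max_ending_here = -8, max_so_far = -4
Position 4 (value 1): max_ending_here = 1, max_so_far = 1
Position 5 (value -1): max_ending_here = 0, max_so_far = 1

Maximum subarray: [1]
Maximum sum: 1

The maximum subarray is [1] with sum 1. This subarray runs from index 4 to index 4.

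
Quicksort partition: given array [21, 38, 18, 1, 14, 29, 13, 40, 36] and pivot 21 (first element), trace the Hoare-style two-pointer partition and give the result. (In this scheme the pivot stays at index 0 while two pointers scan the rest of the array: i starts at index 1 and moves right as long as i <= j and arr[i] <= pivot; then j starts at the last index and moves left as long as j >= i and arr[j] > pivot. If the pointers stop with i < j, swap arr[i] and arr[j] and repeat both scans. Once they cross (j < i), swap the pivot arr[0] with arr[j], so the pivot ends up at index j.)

Hoare-style two-pointer partition with pivot = 21:

Initial array: [21, 38, 18, 1, 14, 29, 13, 40, 36]

Pointers start at i = 1, j = 8.
i stops at index 1 (arr[1]=38 > 21), j stops at index 6 (arr[6]=13 <= 21): swap arr[1] and arr[6], array becomes [21, 13, 18, 1, 14, 29, 38, 40, 36]
i ends at 5, j ends at 4: the pointers have crossed (j < i), so scanning stops.

Swap pivot arr[0] with arr[4] to place pivot at position 4: [14, 13, 18, 1, 21, 29, 38, 40, 36]
Pivot position: 4

After partitioning with pivot 21, the array becomes [14, 13, 18, 1, 21, 29, 38, 40, 36]. The pivot is placed at index 4. All elements to the left of the pivot are <= 21, and all elements to the right are > 21.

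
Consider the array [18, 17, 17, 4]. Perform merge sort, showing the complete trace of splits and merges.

Merge sort trace:

Split: [18, 17, 17, 4] -> [18, 17] and [17, 4]
  Split: [18, 17] -> [18] and [17]
  Merge: [18] + [17] -> [17, 18]
  Split: [17, 4] -> [17] and [4]
  Merge: [17] + [4] -> [4, 17]
Merge: [17, 18] + [4, 17] -> [4, 17, 17, 18]

Final sorted array: [4, 17, 17, 18]

The merge sort proceeds by recursively splitting the array and merging sorted halves.
After all merges, the sorted array is [4, 17, 17, 18].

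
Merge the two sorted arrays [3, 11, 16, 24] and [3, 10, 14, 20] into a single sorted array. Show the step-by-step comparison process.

Merging process:

Compare 3 vs 3: take 3 from left. Merged: [3]
Compare 11 vs 3: take 3 from right. Merged: [3, 3]
Compare 11 vs 10: take 10 from right. Merged: [3, 3, 10]
Compare 11 vs 14: take 11 from left. Merged: [3, 3, 10, 11]
Compare 16 vs 14: take 14 from right. Merged: [3, 3, 10, 11, 14]
Compare 16 vs 20: take 16 from left. Merged: [3, 3, 10, 11, 14, 16]
Compare 24 vs 20: take 20 from right. Merged: [3, 3, 10, 11, 14, 16, 20]
Append remaining from left: [24]. Merged: [3, 3, 10, 11, 14, 16, 20, 24]

Final merged array: [3, 3, 10, 11, 14, 16, 20, 24]
Total comparisons: 7

The merged array is [3, 3, 10, 11, 14, 16, 20, 24], requiring 7 comparisons. The merge step runs in O(n) time where n is the total number of elements.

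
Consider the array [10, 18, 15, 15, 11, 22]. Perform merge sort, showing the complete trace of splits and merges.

Merge sort trace:

Split: [10, 18, 15, 15, 11, 22] -> [10, 18, 15] and [15, 11, 22]
  Split: [10, 18, 15] -> [10] and [18, 15]
    Split: [18, 15] -> [18] and [15]
    Merge: [18] + [15] -> [15, 18]
  Merge: [10] + [15, 18] -> [10, 15, 18]
  Split: [15, 11, 22] -> [15] and [11, 22]
    Split: [11, 22] -> [11] and [22]
    Merge: [11] + [22] -> [11, 22]
  Merge: [15] + [11, 22] -> [11, 15, 22]
Merge: [10, 15, 18] + [11, 15, 22] -> [10, 11, 15, 15, 18, 22]

Final sorted array: [10, 11, 15, 15, 18, 22]

The merge sort proceeds by recursively splitting the array and merging sorted halves.
After all merges, the sorted array is [10, 11, 15, 15, 18, 22].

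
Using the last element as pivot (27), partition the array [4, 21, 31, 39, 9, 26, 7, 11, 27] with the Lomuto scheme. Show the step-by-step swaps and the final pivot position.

Lomuto partition with pivot = 27:

Initial array: [4, 21, 31, 39, 9, 26, 7, 11, 27]

arr[0]=4 <= 27: swap with position 0, array becomes [4, 21, 31, 39, 9, 26, 7, 11, 27]
arr[1]=21 <= 27: swap with position 1, array becomes [4, 21, 31, 39, 9, 26, 7, 11, 27]
arr[2]=31 > 27: no swap
arr[3]=39 > 27: no swap
arr[4]=9 <= 27: swap with position 2, array becomes [4, 21, 9, 39, 31, 26, 7, 11, 27]
arr[5]=26 <= 27: swap with position 3, array becomes [4, 21, 9, 26, 31, 39, 7, 11, 27]
arr[6]=7 <= 27: swap with position 4, array becomes [4, 21, 9, 26, 7, 39, 31, 11, 27]
arr[7]=11 <= 27: swap with position 5, array becomes [4, 21, 9, 26, 7, 11, 31, 39, 27]

Place pivot at position 6: [4, 21, 9, 26, 7, 11, 27, 39, 31]
Pivot position: 6

After partitioning with pivot 27, the array becomes [4, 21, 9, 26, 7, 11, 27, 39, 31]. The pivot is placed at index 6. All elements to the left of the pivot are <= 27, and all elements to the right are > 27.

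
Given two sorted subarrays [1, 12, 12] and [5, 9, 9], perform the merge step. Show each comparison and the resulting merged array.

Merging process:

Compare 1 vs 5: take 1 from left. Merged: [1]
Compare 12 vs 5: take 5 from right. Merged: [1, 5]
Compare 12 vs 9: take 9 from right. Merged: [1, 5, 9]
Compare 12 vs 9: take 9 from right. Merged: [1, 5, 9, 9]
Append remaining from left: [12, 12]. Merged: [1, 5, 9, 9, 12, 12]

Final merged array: [1, 5, 9, 9, 12, 12]
Total comparisons: 4

The merged array is [1, 5, 9, 9, 12, 12], requiring 4 comparisons. The merge step runs in O(n) time where n is the total number of elements.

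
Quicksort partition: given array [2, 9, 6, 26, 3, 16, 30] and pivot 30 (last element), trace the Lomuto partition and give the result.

Lomuto partition with pivot = 30:

Initial array: [2, 9, 6, 26, 3, 16, 30]

arr[0]=2 <= 30: swap with position 0, array becomes [2, 9, 6, 26, 3, 16, 30]
arr[1]=9 <= 30: swap with position 1, array becomes [2, 9, 6, 26, 3, 16, 30]
arr[2]=6 <= 30: swap with position 2, array becomes [2, 9, 6, 26, 3, 16, 30]
arr[3]=26 <= 30: swap with position 3, array becomes [2, 9, 6, 26, 3, 16, 30]
arr[4]=3 <= 30: swap with position 4, array becomes [2, 9, 6, 26, 3, 16, 30]
arr[5]=16 <= 30: swap with position 5, array becomes [2, 9, 6, 26, 3, 16, 30]

Place pivot at position 6: [2, 9, 6, 26, 3, 16, 30]
Pivot position: 6

After partitioning with pivot 30, the array becomes [2, 9, 6, 26, 3, 16, 30]. The pivot is placed at index 6. All elements to the left of the pivot are <= 30, and all elements to the right are > 30.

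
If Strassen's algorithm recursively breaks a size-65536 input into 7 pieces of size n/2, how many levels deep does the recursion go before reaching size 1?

For divide and conquer with division factor 2:

Problem sizes at each level:
Level 0: 65536
Level 1: 32768
Level 2: 16384
Level 3: 8192
Level 4: 4096
Level 5: 2048
Level 6: 1024
Level 7: 512
Level 8: 256
Level 9: 128
Level 10: 64
Level 11: 32
Level 12: 16
Level 13: 8
Level 14: 4
Level 15: 2
Level 16: 1

The root is level 0 and the size-1 base case is level 16 (the tree spans levels 0 through 16, i.e. 17 levels counting the root), so the depth is the number of divisions: log_2(65536) = 16

The recursion tree depth is log_2(65536) = 16. At each level, the problem size is divided by 2, so it takes 16 divisions to reduce to a base case of size 1. The algorithm makes 7 recursive calls at each level.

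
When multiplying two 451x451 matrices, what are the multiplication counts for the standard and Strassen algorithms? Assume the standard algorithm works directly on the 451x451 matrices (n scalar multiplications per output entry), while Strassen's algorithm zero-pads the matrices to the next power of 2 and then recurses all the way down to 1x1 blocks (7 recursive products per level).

Matrix multiplication for 451x451 matrices:

Strassen's algorithm requires power-of-2 dimensions. Pad 451x451 to 512x512 (next power of 2).

Standard algorithm: 451^3 = 91733851 multiplications
Strassen's algorithm: 7^(log2(512)) = 7^9 = 40353607 multiplications
Savings: 91733851 - 40353607 = 51380244 multiplications

Standard: 91733851 multiplications (451^3). Strassen: 40353607 multiplications (7^9, after padding to 512x512). Strassen reduces 8 recursive multiplications to 7 at each level.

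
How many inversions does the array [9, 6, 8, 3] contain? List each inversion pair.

Finding inversions in [9, 6, 8, 3]:

(0, 1): arr[0]=9 > arr[1]=6
(0, 2): arr[0]=9 > arr[2]=8
(0, 3): arr[0]=9 > arr[3]=3
(1, 3): arr[1]=6 > arr[3]=3
(2, 3): arr[2]=8 > arr[3]=3

Total inversions: 5

The array has 5 inversion(s): (0,1), (0,2), (0,3), (1,3), (2,3). Each pair (i,j) satisfies i < j and arr[i] > arr[j].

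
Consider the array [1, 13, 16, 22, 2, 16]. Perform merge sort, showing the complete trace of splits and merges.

Merge sort trace:

Split: [1, 13, 16, 22, 2, 16] -> [1, 13, 16] and [22, 2, 16]
  Split: [1, 13, 16] -> [1] and [13, 16]
    Split: [13, 16] -> [13] and [16]
    Merge: [13] + [16] -> [13, 16]
  Merge: [1] + [13, 16] -> [1, 13, 16]
  Split: [22, 2, 16] -> [22] and [2, 16]
    Split: [2, 16] -> [2] and [16]
    Merge: [2] + [16] -> [2, 16]
  Merge: [22] + [2, 16] -> [2, 16, 22]
Merge: [1, 13, 16] + [2, 16, 22] -> [1, 2, 13, 16, 16, 22]

Final sorted array: [1, 2, 13, 16, 16, 22]

The merge sort proceeds by recursively splitting the array and merging sorted halves.
After all merges, the sorted array is [1, 2, 13, 16, 16, 22].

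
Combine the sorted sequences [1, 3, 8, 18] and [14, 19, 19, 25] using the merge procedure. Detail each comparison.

Merging process:

Compare 1 vs 14: take 1 from left. Merged: [1]
Compare 3 vs 14: take 3 from left. Merged: [1, 3]
Compare 8 vs 14: take 8 from left. Merged: [1, 3, 8]
Compare 18 vs 14: take 14 from right. Merged: [1, 3, 8, 14]
Compare 18 vs 19: take 18 from left. Merged: [1, 3, 8, 14, 18]
Append remaining from right: [19, 19, 25]. Merged: [1, 3, 8, 14, 18, 19, 19, 25]

Final merged array: [1, 3, 8, 14, 18, 19, 19, 25]
Total comparisons: 5

The merged array is [1, 3, 8, 14, 18, 19, 19, 25], requiring 5 comparisons. The merge step runs in O(n) time where n is the total number of elements.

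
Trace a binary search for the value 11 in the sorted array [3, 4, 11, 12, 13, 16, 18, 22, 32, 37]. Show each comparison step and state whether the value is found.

Binary search for 11 in [3, 4, 11, 12, 13, 16, 18, 22, 32, 37]:

lo=0, hi=9, mid=4, arr[mid]=13 -> 13 > 11, search left half
lo=0, hi=3, mid=1, arr[mid]=4 -> 4 < 11, search right half
lo=2, hi=3, mid=2, arr[mid]=11 -> Found target at index 2!

Binary search finds 11 at index 2 after 3 comparisons. The search repeatedly halves the search space by comparing with the middle element.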